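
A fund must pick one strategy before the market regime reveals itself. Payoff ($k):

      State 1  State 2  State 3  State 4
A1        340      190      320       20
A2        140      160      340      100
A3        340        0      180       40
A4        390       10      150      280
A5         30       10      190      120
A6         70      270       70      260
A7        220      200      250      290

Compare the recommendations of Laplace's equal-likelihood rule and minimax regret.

Row averages: A1=217.5, A2=185, A3=140, A4=207.5, A5=87.5, A6=167.5, A7=240
Highest average = 240 → A7.
Column bests: State 1=390, State 2=270, State 3=340, State 4=290.
A1 regrets: 50, 80, 20, 270 → max 270
A2 regrets: 250, 110, 0, 190 → max 250
A3 regrets: 50, 270, 160, 250 → max 270
A4 regrets: 0, 260, 190, 10 → max 260
A5 regrets: 360, 260, 150, 170 → max 360
A6 regrets: 320, 0, 270, 30 → max 320
A7 regrets: 170, 70, 90, 0 → max 170
Smallest max regret = 170 → A7.

laplace → A7; minimax regret → A7 (agree)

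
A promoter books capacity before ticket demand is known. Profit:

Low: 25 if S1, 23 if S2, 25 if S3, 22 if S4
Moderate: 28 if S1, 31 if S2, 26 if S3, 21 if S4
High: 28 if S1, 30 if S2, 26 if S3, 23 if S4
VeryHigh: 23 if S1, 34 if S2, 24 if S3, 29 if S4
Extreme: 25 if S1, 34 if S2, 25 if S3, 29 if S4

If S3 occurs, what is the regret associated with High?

Best payoff under S3 is 26.
Regret = 26 − 26 = 0.

0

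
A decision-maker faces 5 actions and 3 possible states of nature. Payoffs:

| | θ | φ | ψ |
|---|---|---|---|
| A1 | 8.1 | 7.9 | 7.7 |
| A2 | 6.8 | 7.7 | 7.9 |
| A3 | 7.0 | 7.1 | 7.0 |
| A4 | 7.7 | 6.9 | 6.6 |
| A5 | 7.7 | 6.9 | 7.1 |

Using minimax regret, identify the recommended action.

Column bests: θ=8.1, φ=7.9, ψ=7.9.
A1 regrets: 0.0, 0.0, 0.2 → max 0.2
A2 regrets: 1.3, 0.2, 0.0 → max 1.3
A3 regrets: 1.1, 0.8, 0.9 → max 1.1
A4 regrets: 0.4, 1.0, 1.3 → max 1.3
A5 regrets: 0.4, 1.0, 0.8 → max 1.0
Smallest max regret = 0.2 → A1.

A1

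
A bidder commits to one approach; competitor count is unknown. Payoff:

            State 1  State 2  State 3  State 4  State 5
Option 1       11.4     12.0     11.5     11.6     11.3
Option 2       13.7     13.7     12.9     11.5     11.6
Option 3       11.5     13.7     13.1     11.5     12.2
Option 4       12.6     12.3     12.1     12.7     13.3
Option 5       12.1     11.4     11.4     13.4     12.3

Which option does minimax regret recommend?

Column bests: State 1=13.7, State 2=13.7, State 3=13.1, State 4=13.4, State 5=13.3.
Option 1 regrets: 2.3, 1.7, 1.6, 1.8, 2.0 → max 2.3
Option 2 regrets: 0.0, 0.0, 0.2, 1.9, 1.7 → max 1.9
Option 3 regrets: 2.2, 0.0, 0.0, 1.9, 1.1 → max 2.2
Option 4 regrets: 1.1, 1.4, 1.0, 0.7, 0.0 → max 1.4
Option 5 regrets: 1.6, 2.3, 1.7, 0.0, 1.0 → max 2.3
Smallest max regret = 1.4 → Option 4.

Option 4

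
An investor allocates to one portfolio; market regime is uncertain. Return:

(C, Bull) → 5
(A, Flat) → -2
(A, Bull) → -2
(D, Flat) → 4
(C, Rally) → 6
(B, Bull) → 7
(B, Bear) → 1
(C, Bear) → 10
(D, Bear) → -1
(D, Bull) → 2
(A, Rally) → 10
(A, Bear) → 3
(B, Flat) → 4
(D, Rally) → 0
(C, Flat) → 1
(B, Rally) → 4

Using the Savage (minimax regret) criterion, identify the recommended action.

Column bests: Bear=10, Flat=4, Bull=7, Rally=10.
A regrets: 7, 6, 9, 0 → max 9
B regrets: 9, 0, 0, 6 → max 9
C regrets: 0, 3, 2, 4 → max 4
D regrets: 11, 0, 5, 10 → max 11
Smallest max regret = 4 → C.

C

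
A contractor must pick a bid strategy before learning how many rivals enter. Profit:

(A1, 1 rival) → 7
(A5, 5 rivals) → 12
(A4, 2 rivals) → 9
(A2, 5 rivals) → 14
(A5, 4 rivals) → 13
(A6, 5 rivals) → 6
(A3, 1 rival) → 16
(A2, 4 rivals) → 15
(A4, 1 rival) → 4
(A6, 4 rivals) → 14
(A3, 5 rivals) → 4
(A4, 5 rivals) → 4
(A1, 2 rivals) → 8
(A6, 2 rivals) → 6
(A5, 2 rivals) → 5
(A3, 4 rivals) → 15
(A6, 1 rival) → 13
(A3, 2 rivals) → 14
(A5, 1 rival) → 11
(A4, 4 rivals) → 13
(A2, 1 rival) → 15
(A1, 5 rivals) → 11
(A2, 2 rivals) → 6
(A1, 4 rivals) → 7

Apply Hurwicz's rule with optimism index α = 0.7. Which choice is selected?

A1: 0.7·11 + 0.3·7 = 9.8
A2: 0.7·15 + 0.3·6 = 12.3
A3: 0.7·16 + 0.3·4 = 12.4
A4: 0.7·13 + 0.3·4 = 10.3
A5: 0.7·13 + 0.3·5 = 10.6
A6: 0.7·14 + 0.3·6 = 11.6
Highest Hurwicz score = 12.4 → A3.

A3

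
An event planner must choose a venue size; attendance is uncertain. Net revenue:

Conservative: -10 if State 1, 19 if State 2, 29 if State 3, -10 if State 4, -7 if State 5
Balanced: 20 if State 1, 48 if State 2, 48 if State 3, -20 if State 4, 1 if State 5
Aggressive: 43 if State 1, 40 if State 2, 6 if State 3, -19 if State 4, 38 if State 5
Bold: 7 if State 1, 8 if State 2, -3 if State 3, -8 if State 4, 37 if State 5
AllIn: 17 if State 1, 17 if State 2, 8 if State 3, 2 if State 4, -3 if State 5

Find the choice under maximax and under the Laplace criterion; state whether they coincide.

Row maxima: Conservative=29, Balanced=48, Aggressive=43, Bold=37, AllIn=17
Best best-case = 48 → Balanced.
Row averages: Conservative=4.2, Balanced=19.4, Aggressive=21.6, Bold=8.2, AllIn=8.2
Highest average = 21.6 → Aggressive.

maximax → Balanced; laplace → Aggressive (disagree)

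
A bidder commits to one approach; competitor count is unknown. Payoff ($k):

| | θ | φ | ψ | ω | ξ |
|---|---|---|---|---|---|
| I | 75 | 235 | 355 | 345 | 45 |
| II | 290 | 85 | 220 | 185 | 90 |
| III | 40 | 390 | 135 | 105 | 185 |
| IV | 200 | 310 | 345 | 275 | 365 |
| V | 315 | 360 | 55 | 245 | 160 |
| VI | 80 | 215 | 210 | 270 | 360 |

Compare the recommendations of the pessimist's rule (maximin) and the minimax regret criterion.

maximin → IV; minimax regret → IV (agree)

Row minima: I=45, II=85, III=40, IV=200, V=55, VI=80
Best worst-case = 200 → IV.
Column bests: θ=315, φ=390, ψ=355, ω=345, ξ=365.
I regrets: 240, 155, 0, 0, 320 → max 320
II regrets: 25, 305, 135, 160, 275 → max 305
III regrets: 275, 0, 220, 240, 180 → max 275
IV regrets: 115, 80, 10, 70, 0 → max 115
V regrets: 0, 30, 300, 100, 205 → max 300
VI regrets: 235, 175, 145, 75, 5 → max 235
Smallest max regret = 115 → IV.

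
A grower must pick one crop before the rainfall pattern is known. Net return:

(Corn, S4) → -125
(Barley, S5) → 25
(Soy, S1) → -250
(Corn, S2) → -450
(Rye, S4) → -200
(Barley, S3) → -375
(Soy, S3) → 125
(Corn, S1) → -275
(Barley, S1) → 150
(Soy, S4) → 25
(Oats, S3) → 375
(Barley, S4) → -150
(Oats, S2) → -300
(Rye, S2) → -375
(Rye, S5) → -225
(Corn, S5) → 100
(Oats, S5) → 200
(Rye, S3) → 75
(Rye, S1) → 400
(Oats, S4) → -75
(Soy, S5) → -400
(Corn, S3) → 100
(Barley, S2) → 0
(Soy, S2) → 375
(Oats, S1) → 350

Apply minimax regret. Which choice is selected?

Soy

Column bests: S1=400, S2=375, S3=375, S4=25, S5=200.
Barley regrets: 250, 375, 750, 175, 175 → max 750
Rye regrets: 0, 750, 300, 225, 425 → max 750
Corn regrets: 675, 825, 275, 150, 100 → max 825
Soy regrets: 650, 0, 250, 0, 600 → max 650
Oats regrets: 50, 675, 0, 100, 0 → max 675
Smallest max regret = 650 → Soy.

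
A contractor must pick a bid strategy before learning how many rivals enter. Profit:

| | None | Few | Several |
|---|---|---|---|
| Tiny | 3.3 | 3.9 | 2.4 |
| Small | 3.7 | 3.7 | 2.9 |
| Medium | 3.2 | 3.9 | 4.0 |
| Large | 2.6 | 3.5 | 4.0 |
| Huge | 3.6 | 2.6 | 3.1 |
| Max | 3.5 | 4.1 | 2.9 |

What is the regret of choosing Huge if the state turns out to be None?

0.1

Best payoff under None is 3.7.
Regret = 3.7 − 3.6 = 0.1.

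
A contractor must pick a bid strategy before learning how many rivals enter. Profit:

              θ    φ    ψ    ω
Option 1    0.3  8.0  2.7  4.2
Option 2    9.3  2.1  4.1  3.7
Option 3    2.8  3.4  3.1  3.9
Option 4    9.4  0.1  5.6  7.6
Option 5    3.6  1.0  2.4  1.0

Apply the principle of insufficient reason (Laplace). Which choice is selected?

Option 4

Row averages: Option 1=3.8, Option 2=4.8, Option 3=3.3, Option 4=5.675, Option 5=2
Highest average = 5.675 → Option 4.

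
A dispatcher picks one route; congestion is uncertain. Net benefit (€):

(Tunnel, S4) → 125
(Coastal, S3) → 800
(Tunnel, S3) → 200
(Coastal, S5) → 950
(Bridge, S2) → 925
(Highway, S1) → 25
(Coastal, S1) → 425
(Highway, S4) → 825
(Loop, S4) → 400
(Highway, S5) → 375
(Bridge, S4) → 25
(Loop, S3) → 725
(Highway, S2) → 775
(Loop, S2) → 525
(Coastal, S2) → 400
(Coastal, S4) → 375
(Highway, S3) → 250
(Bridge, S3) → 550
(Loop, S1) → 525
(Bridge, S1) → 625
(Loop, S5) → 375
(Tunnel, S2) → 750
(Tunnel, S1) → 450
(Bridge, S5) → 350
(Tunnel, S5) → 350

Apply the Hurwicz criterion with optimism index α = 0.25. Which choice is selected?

Coastal

Coastal: 0.25·950 + 0.75·375 = 518.75
Loop: 0.25·725 + 0.75·375 = 462.5
Bridge: 0.25·925 + 0.75·25 = 250
Tunnel: 0.25·750 + 0.75·125 = 281.25
Highway: 0.25·825 + 0.75·25 = 225
Highest Hurwicz score = 518.75 → Coastal.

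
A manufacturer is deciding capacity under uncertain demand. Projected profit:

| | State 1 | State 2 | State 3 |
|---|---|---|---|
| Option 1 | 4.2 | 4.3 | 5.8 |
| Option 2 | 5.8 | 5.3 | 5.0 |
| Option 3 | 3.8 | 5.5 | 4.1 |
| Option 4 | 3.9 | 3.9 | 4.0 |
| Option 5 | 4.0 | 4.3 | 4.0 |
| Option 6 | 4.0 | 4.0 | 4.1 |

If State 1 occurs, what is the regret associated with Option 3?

Best payoff under State 1 is 5.8.
Regret = 5.8 − 3.8 = 2.0.

2.0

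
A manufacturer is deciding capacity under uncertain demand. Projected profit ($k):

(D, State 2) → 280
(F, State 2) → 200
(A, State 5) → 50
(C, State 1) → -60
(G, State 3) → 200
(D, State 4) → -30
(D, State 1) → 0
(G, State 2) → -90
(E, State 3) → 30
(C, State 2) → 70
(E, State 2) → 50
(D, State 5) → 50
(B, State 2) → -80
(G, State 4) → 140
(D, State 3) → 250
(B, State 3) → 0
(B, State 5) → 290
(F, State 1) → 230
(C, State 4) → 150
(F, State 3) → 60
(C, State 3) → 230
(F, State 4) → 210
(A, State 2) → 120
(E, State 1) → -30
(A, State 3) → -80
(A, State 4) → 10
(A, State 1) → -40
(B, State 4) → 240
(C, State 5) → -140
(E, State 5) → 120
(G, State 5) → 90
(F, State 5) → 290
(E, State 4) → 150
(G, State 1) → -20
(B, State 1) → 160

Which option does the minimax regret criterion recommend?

Column bests: State 1=230, State 2=280, State 3=250, State 4=240, State 5=290.
A regrets: 270, 160, 330, 230, 240 → max 330
B regrets: 70, 360, 250, 0, 0 → max 360
C regrets: 290, 210, 20, 90, 430 → max 430
D regrets: 230, 0, 0, 270, 240 → max 270
E regrets: 260, 230, 220, 90, 170 → max 260
F regrets: 0, 80, 190, 30, 0 → max 190
G regrets: 250, 370, 50, 100, 200 → max 370
Smallest max regret = 190 → F.

F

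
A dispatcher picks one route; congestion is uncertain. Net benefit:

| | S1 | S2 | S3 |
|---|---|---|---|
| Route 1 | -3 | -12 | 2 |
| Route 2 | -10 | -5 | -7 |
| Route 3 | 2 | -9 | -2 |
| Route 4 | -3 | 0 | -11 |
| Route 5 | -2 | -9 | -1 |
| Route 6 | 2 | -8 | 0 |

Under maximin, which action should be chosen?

Row minima: Route 1=-12, Route 2=-10, Route 3=-9, Route 4=-11, Route 5=-9, Route 6=-8
Best worst-case = -8 → Route 6.

Route 6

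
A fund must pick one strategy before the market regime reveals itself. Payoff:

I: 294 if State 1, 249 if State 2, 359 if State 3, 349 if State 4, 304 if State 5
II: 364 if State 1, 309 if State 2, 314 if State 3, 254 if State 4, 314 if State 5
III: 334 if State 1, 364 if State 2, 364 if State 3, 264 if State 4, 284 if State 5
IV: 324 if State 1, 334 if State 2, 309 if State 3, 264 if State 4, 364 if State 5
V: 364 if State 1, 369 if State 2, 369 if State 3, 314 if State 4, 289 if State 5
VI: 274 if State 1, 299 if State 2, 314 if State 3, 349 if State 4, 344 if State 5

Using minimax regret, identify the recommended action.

V

Column bests: State 1=364, State 2=369, State 3=369, State 4=349, State 5=364.
I regrets: 70, 120, 10, 0, 60 → max 120
II regrets: 0, 60, 55, 95, 50 → max 95
III regrets: 30, 5, 5, 85, 80 → max 85
IV regrets: 40, 35, 60, 85, 0 → max 85
V regrets: 0, 0, 0, 35, 75 → max 75
VI regrets: 90, 70, 55, 0, 20 → max 90
Smallest max regret = 75 → V.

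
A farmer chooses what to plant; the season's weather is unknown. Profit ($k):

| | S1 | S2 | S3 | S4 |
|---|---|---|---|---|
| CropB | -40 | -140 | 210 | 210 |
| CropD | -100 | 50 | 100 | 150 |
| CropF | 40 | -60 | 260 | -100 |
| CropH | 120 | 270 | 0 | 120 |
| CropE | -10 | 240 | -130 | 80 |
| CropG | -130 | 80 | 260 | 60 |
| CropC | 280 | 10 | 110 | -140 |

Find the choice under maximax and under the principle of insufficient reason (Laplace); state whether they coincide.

Row maxima: CropB=210, CropD=150, CropF=260, CropH=270, CropE=240, CropG=260, CropC=280
Best best-case = 280 → CropC.
Row averages: CropB=60, CropD=50, CropF=35, CropH=127.5, CropE=45, CropG=67.5, CropC=65
Highest average = 127.5 → CropH.

maximax → CropC; laplace → CropH (disagree)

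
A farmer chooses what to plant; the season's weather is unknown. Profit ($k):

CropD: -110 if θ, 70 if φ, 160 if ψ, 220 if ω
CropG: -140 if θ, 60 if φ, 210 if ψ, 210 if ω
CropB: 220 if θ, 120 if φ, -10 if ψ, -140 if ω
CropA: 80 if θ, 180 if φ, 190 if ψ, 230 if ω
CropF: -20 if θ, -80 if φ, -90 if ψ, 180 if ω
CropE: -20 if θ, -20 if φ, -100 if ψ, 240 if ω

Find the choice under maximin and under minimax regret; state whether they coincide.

maximin → CropA; minimax regret → CropA (agree)

Row minima: CropD=-110, CropG=-140, CropB=-140, CropA=80, CropF=-90, CropE=-100
Best worst-case = 80 → CropA.
Column bests: θ=220, φ=180, ψ=210, ω=240.
CropD regrets: 330, 110, 50, 20 → max 330
CropG regrets: 360, 120, 0, 30 → max 360
CropB regrets: 0, 60, 220, 380 → max 380
CropA regrets: 140, 0, 20, 10 → max 140
CropF regrets: 240, 260, 300, 60 → max 300
CropE regrets: 240, 200, 310, 0 → max 310
Smallest max regret = 140 → CropA.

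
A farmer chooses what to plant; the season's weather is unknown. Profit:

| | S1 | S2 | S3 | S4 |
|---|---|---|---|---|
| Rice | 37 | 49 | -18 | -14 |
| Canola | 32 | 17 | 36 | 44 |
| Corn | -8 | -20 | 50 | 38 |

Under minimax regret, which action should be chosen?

Canola

Column bests: S1=37, S2=49, S3=50, S4=44.
Rice regrets: 0, 0, 68, 58 → max 68
Canola regrets: 5, 32, 14, 0 → max 32
Corn regrets: 45, 69, 0, 6 → max 69
Smallest max regret = 32 → Canola.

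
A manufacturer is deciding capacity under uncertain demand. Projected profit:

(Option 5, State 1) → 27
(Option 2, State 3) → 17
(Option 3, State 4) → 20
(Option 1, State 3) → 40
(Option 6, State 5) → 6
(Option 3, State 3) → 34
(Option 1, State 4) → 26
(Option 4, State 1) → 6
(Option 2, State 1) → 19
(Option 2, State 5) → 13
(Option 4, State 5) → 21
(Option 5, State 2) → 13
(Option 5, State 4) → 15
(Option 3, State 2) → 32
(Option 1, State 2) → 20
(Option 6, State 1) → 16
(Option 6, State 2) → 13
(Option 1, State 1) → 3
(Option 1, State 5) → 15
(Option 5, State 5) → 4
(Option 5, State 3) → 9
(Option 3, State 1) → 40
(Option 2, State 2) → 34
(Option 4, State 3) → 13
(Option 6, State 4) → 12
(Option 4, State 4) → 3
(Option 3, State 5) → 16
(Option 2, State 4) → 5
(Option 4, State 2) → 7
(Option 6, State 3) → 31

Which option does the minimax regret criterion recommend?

Column bests: State 1=40, State 2=34, State 3=40, State 4=26, State 5=21.
Option 1 regrets: 37, 14, 0, 0, 6 → max 37
Option 2 regrets: 21, 0, 23, 21, 8 → max 23
Option 3 regrets: 0, 2, 6, 6, 5 → max 6
Option 4 regrets: 34, 27, 27, 23, 0 → max 34
Option 5 regrets: 13, 21, 31, 11, 17 → max 31
Option 6 regrets: 24, 21, 9, 14, 15 → max 24
Smallest max regret = 6 → Option 3.

Option 3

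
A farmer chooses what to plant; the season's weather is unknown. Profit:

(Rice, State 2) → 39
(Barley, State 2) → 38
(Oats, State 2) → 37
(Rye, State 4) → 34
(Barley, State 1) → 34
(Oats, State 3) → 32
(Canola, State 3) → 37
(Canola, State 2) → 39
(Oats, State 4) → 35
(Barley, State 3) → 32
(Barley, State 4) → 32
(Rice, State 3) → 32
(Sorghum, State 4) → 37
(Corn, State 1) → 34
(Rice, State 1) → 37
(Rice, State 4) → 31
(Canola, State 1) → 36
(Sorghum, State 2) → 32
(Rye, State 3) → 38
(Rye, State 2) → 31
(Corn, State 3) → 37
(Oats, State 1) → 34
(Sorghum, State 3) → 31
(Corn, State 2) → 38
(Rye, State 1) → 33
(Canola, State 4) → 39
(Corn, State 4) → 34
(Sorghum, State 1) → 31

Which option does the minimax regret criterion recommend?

Column bests: State 1=37, State 2=39, State 3=38, State 4=39.
Rye regrets: 4, 8, 0, 5 → max 8
Canola regrets: 1, 0, 1, 0 → max 1
Barley regrets: 3, 1, 6, 7 → max 7
Sorghum regrets: 6, 7, 7, 2 → max 7
Corn regrets: 3, 1, 1, 5 → max 5
Rice regrets: 0, 0, 6, 8 → max 8
Oats regrets: 3, 2, 6, 4 → max 6
Smallest max regret = 1 → Canola.

Canola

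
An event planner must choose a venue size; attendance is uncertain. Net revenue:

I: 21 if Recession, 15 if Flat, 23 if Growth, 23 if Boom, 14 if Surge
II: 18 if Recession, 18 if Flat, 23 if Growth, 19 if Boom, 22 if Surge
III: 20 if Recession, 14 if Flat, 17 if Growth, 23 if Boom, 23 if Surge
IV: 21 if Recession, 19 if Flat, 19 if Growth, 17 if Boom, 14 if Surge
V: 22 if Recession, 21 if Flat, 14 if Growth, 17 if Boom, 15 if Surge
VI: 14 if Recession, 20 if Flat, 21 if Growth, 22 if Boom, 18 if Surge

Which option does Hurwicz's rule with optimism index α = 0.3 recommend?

I: 0.3·23 + 0.7·14 = 16.7
II: 0.3·23 + 0.7·18 = 19.5
III: 0.3·23 + 0.7·14 = 16.7
IV: 0.3·21 + 0.7·14 = 16.1
V: 0.3·22 + 0.7·14 = 16.4
VI: 0.3·22 + 0.7·14 = 16.4
Highest Hurwicz score = 19.5 → II.

II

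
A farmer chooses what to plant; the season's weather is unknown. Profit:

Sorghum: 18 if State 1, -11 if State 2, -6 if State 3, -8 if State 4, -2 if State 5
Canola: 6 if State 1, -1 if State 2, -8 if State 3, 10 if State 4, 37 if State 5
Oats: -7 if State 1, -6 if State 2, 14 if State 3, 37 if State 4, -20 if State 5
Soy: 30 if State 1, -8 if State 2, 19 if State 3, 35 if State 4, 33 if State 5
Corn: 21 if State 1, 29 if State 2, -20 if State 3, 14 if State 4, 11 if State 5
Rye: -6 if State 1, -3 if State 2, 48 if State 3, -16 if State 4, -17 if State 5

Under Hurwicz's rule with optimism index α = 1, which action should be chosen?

Rye

Sorghum: 1·18 + 0·(-11) = 18
Canola: 1·37 + 0·(-8) = 37
Oats: 1·37 + 0·(-20) = 37
Soy: 1·35 + 0·(-8) = 35
Corn: 1·29 + 0·(-20) = 29
Rye: 1·48 + 0·(-17) = 48
Highest Hurwicz score = 48 → Rye.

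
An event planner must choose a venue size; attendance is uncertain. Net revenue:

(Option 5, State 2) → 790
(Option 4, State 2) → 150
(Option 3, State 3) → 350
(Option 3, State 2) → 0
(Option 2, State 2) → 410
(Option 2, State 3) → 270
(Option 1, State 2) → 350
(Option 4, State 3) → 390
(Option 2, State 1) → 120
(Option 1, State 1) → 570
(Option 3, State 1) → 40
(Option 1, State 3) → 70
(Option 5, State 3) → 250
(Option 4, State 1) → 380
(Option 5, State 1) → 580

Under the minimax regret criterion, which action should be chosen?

Option 5

Column bests: State 1=580, State 2=790, State 3=390.
Option 1 regrets: 10, 440, 320 → max 440
Option 2 regrets: 460, 380, 120 → max 460
Option 3 regrets: 540, 790, 40 → max 790
Option 4 regrets: 200, 640, 0 → max 640
Option 5 regrets: 0, 0, 140 → max 140
Smallest max regret = 140 → Option 5.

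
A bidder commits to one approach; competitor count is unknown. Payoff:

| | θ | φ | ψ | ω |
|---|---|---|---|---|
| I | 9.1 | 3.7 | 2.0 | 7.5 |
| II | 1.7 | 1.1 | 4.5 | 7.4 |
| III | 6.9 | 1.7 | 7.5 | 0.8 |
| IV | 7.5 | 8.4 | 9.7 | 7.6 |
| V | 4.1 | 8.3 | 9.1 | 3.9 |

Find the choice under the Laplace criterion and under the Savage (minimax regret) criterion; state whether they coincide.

laplace → IV; minimax regret → IV (agree)

Row averages: I=5.575, II=3.675, III=4.225, IV=8.3, V=6.35
Highest average = 8.3 → IV.
Column bests: θ=9.1, φ=8.4, ψ=9.7, ω=7.6.
I regrets: 0.0, 4.7, 7.7, 0.1 → max 7.7
II regrets: 7.4, 7.3, 5.2, 0.2 → max 7.4
III regrets: 2.2, 6.7, 2.2, 6.8 → max 6.8
IV regrets: 1.6, 0.0, 0.0, 0.0 → max 1.6
V regrets: 5.0, 0.1, 0.6, 3.7 → max 5.0
Smallest max regret = 1.6 → IV.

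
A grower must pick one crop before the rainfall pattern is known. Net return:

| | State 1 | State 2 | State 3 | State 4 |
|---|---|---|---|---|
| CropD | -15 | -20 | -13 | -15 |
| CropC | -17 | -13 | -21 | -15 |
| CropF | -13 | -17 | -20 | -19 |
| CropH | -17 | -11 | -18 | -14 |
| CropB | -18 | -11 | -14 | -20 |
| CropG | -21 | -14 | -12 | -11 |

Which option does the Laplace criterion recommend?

Row averages: CropD=-15.75, CropC=-16.5, CropF=-17.25, CropH=-15, CropB=-15.75, CropG=-14.5
Highest average = -14.5 → CropG.

CropG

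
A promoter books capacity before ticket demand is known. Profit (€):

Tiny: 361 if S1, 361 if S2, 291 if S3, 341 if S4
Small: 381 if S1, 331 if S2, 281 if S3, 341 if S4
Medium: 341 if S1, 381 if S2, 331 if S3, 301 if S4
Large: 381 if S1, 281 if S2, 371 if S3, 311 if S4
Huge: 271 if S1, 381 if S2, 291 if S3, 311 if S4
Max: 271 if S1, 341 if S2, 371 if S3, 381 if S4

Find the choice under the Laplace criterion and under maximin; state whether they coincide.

Row averages: Tiny=338.5, Small=333.5, Medium=338.5, Large=336, Huge=313.5, Max=341
Highest average = 341 → Max.
Row minima: Tiny=291, Small=281, Medium=301, Large=281, Huge=271, Max=271
Best worst-case = 301 → Medium.

laplace → Max; maximin → Medium (disagree)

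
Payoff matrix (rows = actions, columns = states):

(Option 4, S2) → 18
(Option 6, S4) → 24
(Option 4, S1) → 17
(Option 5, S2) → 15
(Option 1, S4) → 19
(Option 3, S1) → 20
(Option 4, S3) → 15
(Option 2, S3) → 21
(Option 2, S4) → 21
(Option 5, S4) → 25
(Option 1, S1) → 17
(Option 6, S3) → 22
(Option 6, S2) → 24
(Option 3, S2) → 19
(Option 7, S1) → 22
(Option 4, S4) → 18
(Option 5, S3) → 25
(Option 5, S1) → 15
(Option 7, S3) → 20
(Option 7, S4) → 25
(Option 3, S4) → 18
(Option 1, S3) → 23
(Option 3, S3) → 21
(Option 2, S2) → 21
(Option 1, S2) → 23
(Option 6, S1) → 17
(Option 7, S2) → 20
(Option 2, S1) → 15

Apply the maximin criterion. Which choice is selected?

Row minima: Option 1=17, Option 2=15, Option 3=18, Option 4=15, Option 5=15, Option 6=17, Option 7=20
Best worst-case = 20 → Option 7.

Option 7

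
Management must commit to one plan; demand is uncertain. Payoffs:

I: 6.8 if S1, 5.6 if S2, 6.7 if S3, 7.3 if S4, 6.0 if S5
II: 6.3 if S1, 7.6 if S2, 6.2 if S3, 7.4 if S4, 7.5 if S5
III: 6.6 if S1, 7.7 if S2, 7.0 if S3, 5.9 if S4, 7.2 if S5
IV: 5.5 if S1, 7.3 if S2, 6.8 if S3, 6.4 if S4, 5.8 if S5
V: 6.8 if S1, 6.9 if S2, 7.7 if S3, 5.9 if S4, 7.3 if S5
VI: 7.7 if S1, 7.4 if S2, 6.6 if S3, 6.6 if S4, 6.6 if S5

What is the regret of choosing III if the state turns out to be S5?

Best payoff under S5 is 7.5.
Regret = 7.5 − 7.2 = 0.3.

0.3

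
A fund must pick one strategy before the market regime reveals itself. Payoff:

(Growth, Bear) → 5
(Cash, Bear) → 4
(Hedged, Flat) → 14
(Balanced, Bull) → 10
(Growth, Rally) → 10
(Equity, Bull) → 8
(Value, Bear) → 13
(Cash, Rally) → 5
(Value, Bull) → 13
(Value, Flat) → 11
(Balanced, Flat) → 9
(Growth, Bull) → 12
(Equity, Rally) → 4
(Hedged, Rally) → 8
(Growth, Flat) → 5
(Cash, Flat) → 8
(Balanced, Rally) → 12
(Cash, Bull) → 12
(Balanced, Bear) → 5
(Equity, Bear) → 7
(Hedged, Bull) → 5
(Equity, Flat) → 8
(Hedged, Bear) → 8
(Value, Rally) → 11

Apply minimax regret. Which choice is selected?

Value

Column bests: Bear=13, Flat=14, Bull=13, Rally=12.
Balanced regrets: 8, 5, 3, 0 → max 8
Growth regrets: 8, 9, 1, 2 → max 9
Equity regrets: 6, 6, 5, 8 → max 8
Cash regrets: 9, 6, 1, 7 → max 9
Value regrets: 0, 3, 0, 1 → max 3
Hedged regrets: 5, 0, 8, 4 → max 8
Smallest max regret = 3 → Value.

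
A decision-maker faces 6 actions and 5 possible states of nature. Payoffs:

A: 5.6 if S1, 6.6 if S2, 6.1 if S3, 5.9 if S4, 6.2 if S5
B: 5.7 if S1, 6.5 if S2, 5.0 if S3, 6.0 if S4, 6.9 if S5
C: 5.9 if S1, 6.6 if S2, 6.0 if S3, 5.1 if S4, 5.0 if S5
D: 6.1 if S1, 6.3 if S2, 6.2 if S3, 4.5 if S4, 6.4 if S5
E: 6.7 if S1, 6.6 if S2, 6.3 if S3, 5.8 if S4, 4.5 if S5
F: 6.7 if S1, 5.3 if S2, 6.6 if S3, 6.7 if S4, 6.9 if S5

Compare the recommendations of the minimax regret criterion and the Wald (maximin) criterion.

Column bests: S1=6.7, S2=6.6, S3=6.6, S4=6.7, S5=6.9.
A regrets: 1.1, 0.0, 0.5, 0.8, 0.7 → max 1.1
B regrets: 1.0, 0.1, 1.6, 0.7, 0.0 → max 1.6
C regrets: 0.8, 0.0, 0.6, 1.6, 1.9 → max 1.9
D regrets: 0.6, 0.3, 0.4, 2.2, 0.5 → max 2.2
E regrets: 0.0, 0.0, 0.3, 0.9, 2.4 → max 2.4
F regrets: 0.0, 1.3, 0.0, 0.0, 0.0 → max 1.3
Smallest max regret = 1.1 → A.
Row minima: A=5.6, B=5.0, C=5.0, D=4.5, E=4.5, F=5.3
Best worst-case = 5.6 → A.

minimax regret → A; maximin → A (agree)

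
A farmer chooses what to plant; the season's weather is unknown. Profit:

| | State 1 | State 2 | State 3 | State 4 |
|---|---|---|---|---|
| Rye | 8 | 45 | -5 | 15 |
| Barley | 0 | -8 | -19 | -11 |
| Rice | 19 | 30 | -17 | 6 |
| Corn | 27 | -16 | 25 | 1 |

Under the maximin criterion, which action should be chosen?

Rye

Row minima: Rye=-5, Barley=-19, Rice=-17, Corn=-16
Best worst-case = -5 → Rye.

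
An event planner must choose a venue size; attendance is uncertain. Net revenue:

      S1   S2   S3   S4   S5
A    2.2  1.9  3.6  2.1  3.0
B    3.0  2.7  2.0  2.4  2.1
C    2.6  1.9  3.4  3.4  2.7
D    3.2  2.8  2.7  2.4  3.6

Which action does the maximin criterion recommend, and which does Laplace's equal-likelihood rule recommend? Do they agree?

maximin → D; laplace → D (agree)

Row minima: A=1.9, B=2.0, C=1.9, D=2.4
Best worst-case = 2.4 → D.
Row averages: A=2.56, B=2.44, C=2.8, D=2.94
Highest average = 2.94 → D.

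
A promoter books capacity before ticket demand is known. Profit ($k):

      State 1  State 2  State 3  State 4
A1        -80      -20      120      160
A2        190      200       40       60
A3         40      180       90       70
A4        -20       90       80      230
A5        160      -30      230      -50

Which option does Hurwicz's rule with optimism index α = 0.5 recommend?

A2

A1: 0.5·160 + 0.5·(-80) = 40
A2: 0.5·200 + 0.5·40 = 120
A3: 0.5·180 + 0.5·40 = 110
A4: 0.5·230 + 0.5·(-20) = 105
A5: 0.5·230 + 0.5·(-50) = 90
Highest Hurwicz score = 120 → A2.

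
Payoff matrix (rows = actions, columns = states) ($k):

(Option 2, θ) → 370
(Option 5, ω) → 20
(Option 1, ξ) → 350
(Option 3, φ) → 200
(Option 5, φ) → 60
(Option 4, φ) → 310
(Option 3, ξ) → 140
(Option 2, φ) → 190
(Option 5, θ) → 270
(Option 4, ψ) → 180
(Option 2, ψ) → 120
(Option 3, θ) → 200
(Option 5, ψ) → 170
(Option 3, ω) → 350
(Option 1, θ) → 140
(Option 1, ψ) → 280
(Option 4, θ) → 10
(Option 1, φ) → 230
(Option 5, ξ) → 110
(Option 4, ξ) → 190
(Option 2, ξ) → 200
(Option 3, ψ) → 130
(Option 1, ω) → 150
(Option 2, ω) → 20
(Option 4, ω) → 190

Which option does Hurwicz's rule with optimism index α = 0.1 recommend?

Option 1

Option 1: 0.1·350 + 0.9·140 = 161
Option 2: 0.1·370 + 0.9·20 = 55
Option 3: 0.1·350 + 0.9·130 = 152
Option 4: 0.1·310 + 0.9·10 = 40
Option 5: 0.1·270 + 0.9·20 = 45
Highest Hurwicz score = 161 → Option 1.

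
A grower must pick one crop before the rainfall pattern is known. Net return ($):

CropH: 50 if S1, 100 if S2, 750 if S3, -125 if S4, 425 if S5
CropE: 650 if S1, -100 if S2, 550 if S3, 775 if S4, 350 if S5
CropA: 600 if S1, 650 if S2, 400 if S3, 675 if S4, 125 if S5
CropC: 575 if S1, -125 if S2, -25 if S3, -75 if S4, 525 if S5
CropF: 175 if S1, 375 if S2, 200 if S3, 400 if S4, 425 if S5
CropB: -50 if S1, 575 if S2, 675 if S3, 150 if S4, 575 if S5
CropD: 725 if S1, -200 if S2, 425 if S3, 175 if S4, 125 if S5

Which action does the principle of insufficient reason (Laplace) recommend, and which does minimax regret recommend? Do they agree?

laplace → CropA; minimax regret → CropA (agree)

Row averages: CropH=240, CropE=445, CropA=490, CropC=175, CropF=315, CropB=385, CropD=250
Highest average = 490 → CropA.
Column bests: S1=725, S2=650, S3=750, S4=775, S5=575.
CropH regrets: 675, 550, 0, 900, 150 → max 900
CropE regrets: 75, 750, 200, 0, 225 → max 750
CropA regrets: 125, 0, 350, 100, 450 → max 450
CropC regrets: 150, 775, 775, 850, 50 → max 850
CropF regrets: 550, 275, 550, 375, 150 → max 550
CropB regrets: 775, 75, 75, 625, 0 → max 775
CropD regrets: 0, 850, 325, 600, 450 → max 850
Smallest max regret = 450 → CropA.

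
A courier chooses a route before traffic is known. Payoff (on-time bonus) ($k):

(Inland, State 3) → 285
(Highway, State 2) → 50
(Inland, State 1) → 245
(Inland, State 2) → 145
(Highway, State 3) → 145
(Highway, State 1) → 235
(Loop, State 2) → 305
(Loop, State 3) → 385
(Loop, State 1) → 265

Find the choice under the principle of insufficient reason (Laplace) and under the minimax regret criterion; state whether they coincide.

Row averages: Inland=225, Highway=430/3, Loop=955/3
Highest average = 955/3 → Loop.
Column bests: State 1=265, State 2=305, State 3=385.
Inland regrets: 20, 160, 100 → max 160
Highway regrets: 30, 255, 240 → max 255
Loop regrets: 0, 0, 0 → max 0
Smallest max regret = 0 → Loop.

laplace → Loop; minimax regret → Loop (agree)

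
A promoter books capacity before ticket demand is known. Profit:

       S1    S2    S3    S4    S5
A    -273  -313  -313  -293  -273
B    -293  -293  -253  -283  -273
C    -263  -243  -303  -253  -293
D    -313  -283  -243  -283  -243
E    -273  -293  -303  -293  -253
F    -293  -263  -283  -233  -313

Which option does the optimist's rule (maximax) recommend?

F

Row maxima: A=-273, B=-253, C=-243, D=-243, E=-253, F=-233
Best best-case = -233 → F.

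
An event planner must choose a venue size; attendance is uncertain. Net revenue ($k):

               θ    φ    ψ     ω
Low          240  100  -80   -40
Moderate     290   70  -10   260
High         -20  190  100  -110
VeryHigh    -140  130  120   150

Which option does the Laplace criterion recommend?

Moderate

Row averages: Low=55, Moderate=152.5, High=40, VeryHigh=65
Highest average = 152.5 → Moderate.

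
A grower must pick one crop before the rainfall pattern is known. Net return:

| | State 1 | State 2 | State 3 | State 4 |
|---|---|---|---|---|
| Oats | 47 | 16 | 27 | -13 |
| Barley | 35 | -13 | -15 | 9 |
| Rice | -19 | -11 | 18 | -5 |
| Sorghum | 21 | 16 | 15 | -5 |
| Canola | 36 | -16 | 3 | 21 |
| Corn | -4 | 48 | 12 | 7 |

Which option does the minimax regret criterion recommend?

Sorghum

Column bests: State 1=47, State 2=48, State 3=27, State 4=21.
Oats regrets: 0, 32, 0, 34 → max 34
Barley regrets: 12, 61, 42, 12 → max 61
Rice regrets: 66, 59, 9, 26 → max 66
Sorghum regrets: 26, 32, 12, 26 → max 32
Canola regrets: 11, 64, 24, 0 → max 64
Corn regrets: 51, 0, 15, 14 → max 51
Smallest max regret = 32 → Sorghum.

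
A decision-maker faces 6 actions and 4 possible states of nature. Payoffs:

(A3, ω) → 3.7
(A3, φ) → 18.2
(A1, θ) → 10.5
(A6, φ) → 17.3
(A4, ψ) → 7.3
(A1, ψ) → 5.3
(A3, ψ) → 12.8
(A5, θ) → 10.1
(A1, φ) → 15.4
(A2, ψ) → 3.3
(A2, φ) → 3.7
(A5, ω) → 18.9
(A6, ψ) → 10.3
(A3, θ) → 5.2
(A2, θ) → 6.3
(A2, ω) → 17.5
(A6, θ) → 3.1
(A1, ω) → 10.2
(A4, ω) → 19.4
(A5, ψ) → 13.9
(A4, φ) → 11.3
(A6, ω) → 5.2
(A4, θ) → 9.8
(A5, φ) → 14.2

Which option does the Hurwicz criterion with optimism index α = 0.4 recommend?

A1: 0.4·15.4 + 0.6·5.3 = 9.34
A2: 0.4·17.5 + 0.6·3.3 = 8.98
A3: 0.4·18.2 + 0.6·3.7 = 9.5
A4: 0.4·19.4 + 0.6·7.3 = 12.14
A5: 0.4·18.9 + 0.6·10.1 = 13.62
A6: 0.4·17.3 + 0.6·3.1 = 8.78
Highest Hurwicz score = 13.62 → A5.

A5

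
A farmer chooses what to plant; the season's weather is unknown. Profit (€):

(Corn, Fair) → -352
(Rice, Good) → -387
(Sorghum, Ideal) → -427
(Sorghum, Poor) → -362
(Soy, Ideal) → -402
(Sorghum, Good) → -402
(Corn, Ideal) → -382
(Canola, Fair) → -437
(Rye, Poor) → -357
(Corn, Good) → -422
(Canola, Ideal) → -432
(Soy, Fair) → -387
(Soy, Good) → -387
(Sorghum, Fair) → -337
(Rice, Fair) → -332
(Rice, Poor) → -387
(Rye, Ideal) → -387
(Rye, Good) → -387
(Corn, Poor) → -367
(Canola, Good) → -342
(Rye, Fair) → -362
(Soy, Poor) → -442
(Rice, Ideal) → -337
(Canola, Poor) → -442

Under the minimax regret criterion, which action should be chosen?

Rice

Column bests: Poor=-357, Fair=-332, Good=-342, Ideal=-337.
Canola regrets: 85, 105, 0, 95 → max 105
Rye regrets: 0, 30, 45, 50 → max 50
Rice regrets: 30, 0, 45, 0 → max 45
Sorghum regrets: 5, 5, 60, 90 → max 90
Corn regrets: 10, 20, 80, 45 → max 80
Soy regrets: 85, 55, 45, 65 → max 85
Smallest max regret = 45 → Rice.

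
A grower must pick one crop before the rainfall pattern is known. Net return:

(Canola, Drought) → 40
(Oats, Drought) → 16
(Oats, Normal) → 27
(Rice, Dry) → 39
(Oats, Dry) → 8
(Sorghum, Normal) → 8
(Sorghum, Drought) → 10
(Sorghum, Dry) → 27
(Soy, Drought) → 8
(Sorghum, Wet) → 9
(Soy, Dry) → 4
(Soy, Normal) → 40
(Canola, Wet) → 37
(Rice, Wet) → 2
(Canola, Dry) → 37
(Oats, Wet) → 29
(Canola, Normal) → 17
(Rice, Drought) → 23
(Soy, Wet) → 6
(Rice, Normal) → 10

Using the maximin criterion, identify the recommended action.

Row minima: Sorghum=8, Soy=4, Rice=2, Oats=8, Canola=17
Best worst-case = 17 → Canola.

Canola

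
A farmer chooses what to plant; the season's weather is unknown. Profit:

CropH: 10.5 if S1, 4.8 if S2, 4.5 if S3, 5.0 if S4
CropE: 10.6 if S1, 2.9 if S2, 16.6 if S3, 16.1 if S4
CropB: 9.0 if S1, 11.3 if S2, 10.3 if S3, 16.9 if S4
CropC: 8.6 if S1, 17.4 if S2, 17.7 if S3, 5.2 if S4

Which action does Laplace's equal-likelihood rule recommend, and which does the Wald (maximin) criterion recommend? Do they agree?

Row averages: CropH=6.2, CropE=11.55, CropB=11.875, CropC=12.225
Highest average = 12.225 → CropC.
Row minima: CropH=4.5, CropE=2.9, CropB=9.0, CropC=5.2
Best worst-case = 9.0 → CropB.

laplace → CropC; maximin → CropB (disagree)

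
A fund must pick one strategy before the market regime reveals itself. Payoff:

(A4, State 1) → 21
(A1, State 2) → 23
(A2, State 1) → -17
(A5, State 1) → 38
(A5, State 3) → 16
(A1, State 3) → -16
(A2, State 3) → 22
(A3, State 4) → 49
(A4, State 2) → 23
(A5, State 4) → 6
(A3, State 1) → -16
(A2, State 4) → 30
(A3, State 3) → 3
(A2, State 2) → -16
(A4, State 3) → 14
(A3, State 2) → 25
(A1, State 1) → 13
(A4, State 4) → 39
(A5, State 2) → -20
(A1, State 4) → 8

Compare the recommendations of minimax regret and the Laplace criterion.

Column bests: State 1=38, State 2=25, State 3=22, State 4=49.
A1 regrets: 25, 2, 38, 41 → max 41
A2 regrets: 55, 41, 0, 19 → max 55
A3 regrets: 54, 0, 19, 0 → max 54
A4 regrets: 17, 2, 8, 10 → max 17
A5 regrets: 0, 45, 6, 43 → max 45
Smallest max regret = 17 → A4.
Row averages: A1=7, A2=4.75, A3=15.25, A4=24.25, A5=10
Highest average = 24.25 → A4.

minimax regret → A4; laplace → A4 (agree)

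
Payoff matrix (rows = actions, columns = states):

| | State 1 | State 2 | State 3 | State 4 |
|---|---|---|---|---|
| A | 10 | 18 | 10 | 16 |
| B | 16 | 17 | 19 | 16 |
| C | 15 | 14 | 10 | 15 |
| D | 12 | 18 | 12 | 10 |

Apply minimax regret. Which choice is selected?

Column bests: State 1=16, State 2=18, State 3=19, State 4=16.
A regrets: 6, 0, 9, 0 → max 9
B regrets: 0, 1, 0, 0 → max 1
C regrets: 1, 4, 9, 1 → max 9
D regrets: 4, 0, 7, 6 → max 7
Smallest max regret = 1 → B.

B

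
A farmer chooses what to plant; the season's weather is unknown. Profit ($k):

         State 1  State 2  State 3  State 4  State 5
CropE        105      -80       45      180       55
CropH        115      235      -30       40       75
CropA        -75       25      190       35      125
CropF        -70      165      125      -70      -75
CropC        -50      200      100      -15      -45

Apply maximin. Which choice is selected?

Row minima: CropE=-80, CropH=-30, CropA=-75, CropF=-75, CropC=-50
Best worst-case = -30 → CropH.

CropH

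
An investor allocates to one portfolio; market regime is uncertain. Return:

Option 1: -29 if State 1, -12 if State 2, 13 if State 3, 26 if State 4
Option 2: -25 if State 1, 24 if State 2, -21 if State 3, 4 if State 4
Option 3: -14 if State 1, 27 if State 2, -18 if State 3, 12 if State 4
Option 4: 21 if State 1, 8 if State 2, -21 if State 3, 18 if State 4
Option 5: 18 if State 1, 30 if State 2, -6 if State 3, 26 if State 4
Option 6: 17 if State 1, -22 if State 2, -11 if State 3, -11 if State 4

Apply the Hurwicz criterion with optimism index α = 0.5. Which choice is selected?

Option 5

Option 1: 0.5·26 + 0.5·(-29) = -1.5
Option 2: 0.5·24 + 0.5·(-25) = -0.5
Option 3: 0.5·27 + 0.5·(-18) = 4.5
Option 4: 0.5·21 + 0.5·(-21) = 0
Option 5: 0.5·30 + 0.5·(-6) = 12
Option 6: 0.5·17 + 0.5·(-22) = -2.5
Highest Hurwicz score = 12 → Option 5.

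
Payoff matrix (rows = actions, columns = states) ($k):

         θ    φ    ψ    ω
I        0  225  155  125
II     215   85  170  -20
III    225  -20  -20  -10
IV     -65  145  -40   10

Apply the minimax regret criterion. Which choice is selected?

Column bests: θ=225, φ=225, ψ=170, ω=125.
I regrets: 225, 0, 15, 0 → max 225
II regrets: 10, 140, 0, 145 → max 145
III regrets: 0, 245, 190, 135 → max 245
IV regrets: 290, 80, 210, 115 → max 290
Smallest max regret = 145 → II.

II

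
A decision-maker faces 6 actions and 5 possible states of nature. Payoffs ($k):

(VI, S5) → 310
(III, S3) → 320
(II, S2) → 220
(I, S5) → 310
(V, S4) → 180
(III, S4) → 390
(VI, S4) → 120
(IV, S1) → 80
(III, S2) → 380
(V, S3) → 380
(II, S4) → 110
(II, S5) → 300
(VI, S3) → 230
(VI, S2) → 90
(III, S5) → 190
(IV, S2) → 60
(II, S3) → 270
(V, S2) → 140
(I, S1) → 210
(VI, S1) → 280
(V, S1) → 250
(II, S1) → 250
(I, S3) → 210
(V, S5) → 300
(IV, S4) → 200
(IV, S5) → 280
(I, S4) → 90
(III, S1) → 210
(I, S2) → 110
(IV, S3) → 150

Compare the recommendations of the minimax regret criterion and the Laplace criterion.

minimax regret → III; laplace → III (agree)

Column bests: S1=280, S2=380, S3=380, S4=390, S5=310.
I regrets: 70, 270, 170, 300, 0 → max 300
II regrets: 30, 160, 110, 280, 10 → max 280
III regrets: 70, 0, 60, 0, 120 → max 120
IV regrets: 200, 320, 230, 190, 30 → max 320
V regrets: 30, 240, 0, 210, 10 → max 240
VI regrets: 0, 290, 150, 270, 0 → max 290
Smallest max regret = 120 → III.
Row averages: I=186, II=230, III=298, IV=154, V=250, VI=206
Highest average = 298 → III.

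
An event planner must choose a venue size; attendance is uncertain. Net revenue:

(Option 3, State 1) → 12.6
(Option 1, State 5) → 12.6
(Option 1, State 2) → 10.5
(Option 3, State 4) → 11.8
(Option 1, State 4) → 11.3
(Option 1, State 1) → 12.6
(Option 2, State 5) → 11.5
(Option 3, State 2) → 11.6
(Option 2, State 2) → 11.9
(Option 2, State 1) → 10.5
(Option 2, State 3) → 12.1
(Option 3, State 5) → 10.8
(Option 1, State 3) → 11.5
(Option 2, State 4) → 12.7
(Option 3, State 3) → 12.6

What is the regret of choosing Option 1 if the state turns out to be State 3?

Best payoff under State 3 is 12.6.
Regret = 12.6 − 11.5 = 1.1.

1.1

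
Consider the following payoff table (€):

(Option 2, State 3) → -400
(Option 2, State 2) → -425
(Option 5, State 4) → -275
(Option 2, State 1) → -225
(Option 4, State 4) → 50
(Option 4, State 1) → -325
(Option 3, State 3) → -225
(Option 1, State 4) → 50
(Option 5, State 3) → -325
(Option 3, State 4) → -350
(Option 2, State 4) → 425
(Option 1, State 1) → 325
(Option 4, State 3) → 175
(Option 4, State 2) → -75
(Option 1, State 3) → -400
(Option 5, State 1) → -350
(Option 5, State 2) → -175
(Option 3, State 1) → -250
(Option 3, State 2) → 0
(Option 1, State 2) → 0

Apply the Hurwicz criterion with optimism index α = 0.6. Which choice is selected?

Option 2

Option 1: 0.6·325 + 0.4·(-400) = 35
Option 2: 0.6·425 + 0.4·(-425) = 85
Option 3: 0.6·0 + 0.4·(-350) = -140
Option 4: 0.6·175 + 0.4·(-325) = -25
Option 5: 0.6·(-175) + 0.4·(-350) = -245
Highest Hurwicz score = 85 → Option 2.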